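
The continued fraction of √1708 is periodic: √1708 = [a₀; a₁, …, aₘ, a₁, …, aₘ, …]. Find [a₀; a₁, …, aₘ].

[41; 3, 20, 3, 82]

a₀ = ⌊√1708⌋ = 41.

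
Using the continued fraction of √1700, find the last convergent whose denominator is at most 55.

√1700 = [41; 4, 3, 20, 3, 4, 82, …] (period length 6).
Convergents:
  p_0/q_0 = 41/1
  p_1/q_1 = 165/4
  p_2/q_2 = 536/13
  p_3/q_3 = 10885/264
q_2 = 13 ≤ 55 < 264 = q_3, so the answer is 536/13.

536/13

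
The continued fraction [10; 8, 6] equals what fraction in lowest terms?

Using pₖ = aₖpₖ₋₁ + pₖ₋₂ and qₖ = aₖqₖ₋₁ + qₖ₋₂:
  k=0: a=10, p=10, q=1
  k=1: a=8, p=81, q=8
  k=2: a=6, p=496, q=49

496/49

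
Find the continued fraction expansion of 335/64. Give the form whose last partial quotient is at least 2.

335 = 5·64 + 15
64 = 4·15 + 4
15 = 3·4 + 3
4 = 1·3 + 1
3 = 3·1 + 0  (stop)
So 335/64 = [5; 4, 3, 1, 3].

[5; 4, 3, 1, 3]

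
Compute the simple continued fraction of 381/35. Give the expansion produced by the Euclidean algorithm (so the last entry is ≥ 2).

381 = 10*35 + 31
35 = 1*31 + 4
31 = 7*4 + 3
4 = 1*3 + 1
3 = 3*1 + 0  (stop)
So 381/35 = [10; 1, 7, 1, 3].

[10; 1, 7, 1, 3]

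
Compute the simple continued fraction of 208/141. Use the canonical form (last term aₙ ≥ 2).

[1; 2, 9, 1, 1, 3]

208 = 1·141 + 67
141 = 2·67 + 7
67 = 9·7 + 4
7 = 1·4 + 3
4 = 1·3 + 1
3 = 3·1 + 0  (stop)
So 208/141 = [1; 2, 9, 1, 1, 3].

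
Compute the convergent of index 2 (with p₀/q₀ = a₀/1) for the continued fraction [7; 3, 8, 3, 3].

183/25

Using pₖ = aₖpₖ₋₁ + pₖ₋₂, qₖ = aₖqₖ₋₁ + qₖ₋₂ (with p₋₁=1, p₋₂=0, q₋₁=0, q₋₂=1):
  k=0: a=7, p=7, q=1
  k=1: a=3, p=22, q=3
  k=2: a=8, p=183, q=25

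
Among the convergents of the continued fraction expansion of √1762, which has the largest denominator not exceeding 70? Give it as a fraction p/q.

1763/42

√1762 = [41; 1, 40, 1, 82, …] (period length 4).
Convergents:
  p_0/q_0 = 41/1
  p_1/q_1 = 42/1
  p_2/q_2 = 1721/41
  p_3/q_3 = 1763/42
  p_4/q_4 = 146287/3485
q_3 = 42 ≤ 70 < 3485 = q_4, so the answer is 1763/42.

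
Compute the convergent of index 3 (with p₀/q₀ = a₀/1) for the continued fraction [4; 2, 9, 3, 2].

264/59

Using pₖ = aₖpₖ₋₁ + pₖ₋₂, qₖ = aₖqₖ₋₁ + qₖ₋₂ (with p₋₁=1, p₋₂=0, q₋₁=0, q₋₂=1):
  k=0: a=4, p=4, q=1
  k=1: a=2, p=9, q=2
  k=2: a=9, p=85, q=19
  k=3: a=3, p=264, q=59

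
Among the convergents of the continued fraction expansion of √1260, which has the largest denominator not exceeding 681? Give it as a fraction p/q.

10081/284

√1260 = [35; 2, 70, …] (period length 2).
Convergents:
  p_0/q_0 = 35/1
  p_1/q_1 = 71/2
  p_2/q_2 = 5005/141
  p_3/q_3 = 10081/284
  p_4/q_4 = 710675/20021
q_3 = 284 ≤ 681 < 20021 = q_4, so the answer is 10081/284.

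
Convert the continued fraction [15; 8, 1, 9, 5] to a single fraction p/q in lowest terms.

6861/454

Using pₖ = aₖpₖ₋₁ + pₖ₋₂ and qₖ = aₖqₖ₋₁ + qₖ₋₂:
  k=0: a=15, p=15, q=1
  k=1: a=8, p=121, q=8
  k=2: a=1, p=136, q=9
  k=3: a=9, p=1345, q=89
  k=4: a=5, p=6861, q=454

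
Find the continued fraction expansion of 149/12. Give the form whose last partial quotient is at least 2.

[12; 2, 2, 2]

149 = 12·12 + 5
12 = 2·5 + 2
5 = 2·2 + 1
2 = 2·1 + 0  (stop)
So 149/12 = [12; 2, 2, 2].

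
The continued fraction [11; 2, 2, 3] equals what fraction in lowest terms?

Using pₖ = aₖpₖ₋₁ + pₖ₋₂ and qₖ = aₖqₖ₋₁ + qₖ₋₂:
  k=0: a=11, p=11, q=1
  k=1: a=2, p=23, q=2
  k=2: a=2, p=57, q=5
  k=3: a=3, p=194, q=17

194/17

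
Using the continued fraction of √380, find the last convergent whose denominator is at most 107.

1501/77

√380 = [19; 2, 38, …] (period length 2).
Convergents:
  p_0/q_0 = 19/1
  p_1/q_1 = 39/2
  p_2/q_2 = 1501/77
  p_3/q_3 = 3041/156
q_2 = 77 ≤ 107 < 156 = q_3, so the answer is 1501/77.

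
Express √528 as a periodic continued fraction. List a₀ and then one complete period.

[22; 1, 44]

a₀ = ⌊√528⌋ = 22.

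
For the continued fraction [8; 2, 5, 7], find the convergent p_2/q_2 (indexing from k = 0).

93/11

Using pₖ = aₖpₖ₋₁ + pₖ₋₂, qₖ = aₖqₖ₋₁ + qₖ₋₂ (with p₋₁=1, p₋₂=0, q₋₁=0, q₋₂=1):
  k=0: a=8, p=8, q=1
  k=1: a=2, p=17, q=2
  k=2: a=5, p=93, q=11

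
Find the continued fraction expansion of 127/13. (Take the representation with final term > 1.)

[9; 1, 3, 3]

127 = 9·13 + 10
13 = 1·10 + 3
10 = 3·3 + 1
3 = 3·1 + 0  (stop)
So 127/13 = [9; 1, 3, 3].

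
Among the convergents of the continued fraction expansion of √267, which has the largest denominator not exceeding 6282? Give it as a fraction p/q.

77681/4754

√267 = [16; 2, 1, 15, 1, 2, 32, …] (period length 6).
Convergents:
  p_0/q_0 = 16/1
  p_1/q_1 = 33/2
  p_2/q_2 = 49/3
  p_3/q_3 = 768/47
  p_4/q_4 = 817/50
  p_5/q_5 = 2402/147
  p_6/q_6 = 77681/4754
  p_7/q_7 = 157764/9655
q_6 = 4754 ≤ 6282 < 9655 = q_7, so the answer is 77681/4754.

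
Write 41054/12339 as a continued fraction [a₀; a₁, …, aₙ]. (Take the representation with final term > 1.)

[3; 3, 17, 1, 2, 2, 2, 13]

41054 = 3*12339 + 4037
12339 = 3*4037 + 228
4037 = 17*228 + 161
228 = 1*161 + 67
161 = 2*67 + 27
67 = 2*27 + 13
27 = 2*13 + 1
13 = 13*1 + 0  (stop)
So 41054/12339 = [3; 3, 17, 1, 2, 2, 2, 13].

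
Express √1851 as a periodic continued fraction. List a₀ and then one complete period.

[43; 43, 86]

a₀ = ⌊√1851⌋ = 43.
With m₀=0, d₀=1 and mₖ₊₁ = dₖaₖ − mₖ, dₖ₊₁ = (n − mₖ₊₁²)/dₖ, aₖ₊₁ = ⌊(a₀+mₖ₊₁)/dₖ₊₁⌋:
  k=1: m=43, d=2, a=43
  k=2: m=43, d=1, a=86
d=1 and a=2a₀=86 at k=2, so the next step gives (m, d) = (43, 2) again — its k=1 value — and the period has length 2.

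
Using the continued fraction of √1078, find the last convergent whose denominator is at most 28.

197/6

√1078 = [32; 1, 4, 1, 64, …] (period length 4).
Convergents:
  p_0/q_0 = 32/1
  p_1/q_1 = 33/1
  p_2/q_2 = 164/5
  p_3/q_3 = 197/6
  p_4/q_4 = 12772/389
q_3 = 6 ≤ 28 < 389 = q_4, so the answer is 197/6.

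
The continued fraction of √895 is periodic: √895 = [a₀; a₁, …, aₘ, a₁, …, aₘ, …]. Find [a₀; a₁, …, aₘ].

a₀ = ⌊√895⌋ = 29.
With m₀=0, d₀=1 and mₖ₊₁ = dₖaₖ − mₖ, dₖ₊₁ = (n − mₖ₊₁²)/dₖ, aₖ₊₁ = ⌊(a₀+mₖ₊₁)/dₖ₊₁⌋:
  k=1: m=29, d=54, a=1
  k=2: m=25, d=5, a=10
  k=3: m=25, d=54, a=1
  k=4: m=29, d=1, a=58
d=1 and a=2a₀=58 at k=4, so the next step gives (m, d) = (29, 54) again — its k=1 value — and the period has length 4.

[29; 1, 10, 1, 58]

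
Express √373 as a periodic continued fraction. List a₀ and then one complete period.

a₀ = ⌊√373⌋ = 19.
With m₀=0, d₀=1 and mₖ₊₁ = dₖaₖ − mₖ, dₖ₊₁ = (n − mₖ₊₁²)/dₖ, aₖ₊₁ = ⌊(a₀+mₖ₊₁)/dₖ₊₁⌋:
  k=1: m=19, d=12, a=3
  k=2: m=17, d=7, a=5
  k=3: m=18, d=7, a=5
  k=4: m=17, d=12, a=3
  k=5: m=19, d=1, a=38
d=1 and a=2a₀=38 at k=5, so the next step gives (m, d) = (19, 12) again — its k=1 value — and the period has length 5.

[19; 3, 5, 5, 3, 38]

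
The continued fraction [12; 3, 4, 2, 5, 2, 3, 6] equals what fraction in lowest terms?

92363/7503

Using pₖ = aₖpₖ₋₁ + pₖ₋₂ and qₖ = aₖqₖ₋₁ + qₖ₋₂:
  k=0: a=12, p=12, q=1
  k=1: a=3, p=37, q=3
  k=2: a=4, p=160, q=13
  k=3: a=2, p=357, q=29
  k=4: a=5, p=1945, q=158
  k=5: a=2, p=4247, q=345
  k=6: a=3, p=14686, q=1193
  k=7: a=6, p=92363, q=7503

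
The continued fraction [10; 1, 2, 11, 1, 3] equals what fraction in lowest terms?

1548/145

Using pₖ = aₖpₖ₋₁ + pₖ₋₂ and qₖ = aₖqₖ₋₁ + qₖ₋₂:
  k=0: a=10, p=10, q=1
  k=1: a=1, p=11, q=1
  k=2: a=2, p=32, q=3
  k=3: a=11, p=363, q=34
  k=4: a=1, p=395, q=37
  k=5: a=3, p=1548, q=145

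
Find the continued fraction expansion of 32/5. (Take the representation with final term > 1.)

32 = 6×5 + 2
5 = 2×2 + 1
2 = 2×1 + 0  (stop)
So 32/5 = [6; 2, 2].

[6; 2, 2]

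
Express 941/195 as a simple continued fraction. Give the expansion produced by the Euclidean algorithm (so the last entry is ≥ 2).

941 = 4·195 + 161
195 = 1·161 + 34
161 = 4·34 + 25
34 = 1·25 + 9
25 = 2·9 + 7
9 = 1·7 + 2
7 = 3·2 + 1
2 = 2·1 + 0  (stop)
So 941/195 = [4; 1, 4, 1, 2, 1, 3, 2].

[4; 1, 4, 1, 2, 1, 3, 2]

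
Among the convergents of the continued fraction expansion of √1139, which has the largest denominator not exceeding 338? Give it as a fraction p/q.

√1139 = [33; 1, 2, 1, 66, …] (period length 4).
Convergents:
  p_0/q_0 = 33/1
  p_1/q_1 = 34/1
  p_2/q_2 = 101/3
  p_3/q_3 = 135/4
  p_4/q_4 = 9011/267
  p_5/q_5 = 9146/271
  p_6/q_6 = 27303/809
q_5 = 271 ≤ 338 < 809 = q_6, so the answer is 9146/271.

9146/271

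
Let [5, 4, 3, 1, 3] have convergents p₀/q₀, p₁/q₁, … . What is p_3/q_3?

Using pₖ = aₖpₖ₋₁ + pₖ₋₂, qₖ = aₖqₖ₋₁ + qₖ₋₂ (with p₋₁=1, p₋₂=0, q₋₁=0, q₋₂=1):
  k=0: a=5, p=5, q=1
  k=1: a=4, p=21, q=4
  k=2: a=3, p=68, q=13
  k=3: a=1, p=89, q=17

89/17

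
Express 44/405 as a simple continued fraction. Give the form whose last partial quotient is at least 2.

[0; 9, 4, 1, 8]

44 = 0*405 + 44
405 = 9*44 + 9
44 = 4*9 + 8
9 = 1*8 + 1
8 = 8*1 + 0  (stop)
So 44/405 = [0; 9, 4, 1, 8].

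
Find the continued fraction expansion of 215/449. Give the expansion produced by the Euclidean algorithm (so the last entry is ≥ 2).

215 = 0·449 + 215
449 = 2·215 + 19
215 = 11·19 + 6
19 = 3·6 + 1
6 = 6·1 + 0  (stop)
So 215/449 = [0; 2, 11, 3, 6].

[0; 2, 11, 3, 6]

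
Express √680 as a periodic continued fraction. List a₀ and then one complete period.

a₀ = ⌊√680⌋ = 26.
With m₀=0, d₀=1 and mₖ₊₁ = dₖaₖ − mₖ, dₖ₊₁ = (n − mₖ₊₁²)/dₖ, aₖ₊₁ = ⌊(a₀+mₖ₊₁)/dₖ₊₁⌋:
  k=1: m=26, d=4, a=13
  k=2: m=26, d=1, a=52
d=1 and a=2a₀=52 at k=2, so the next step gives (m, d) = (26, 4) again — its k=1 value — and the period has length 2.

[26; 13, 52]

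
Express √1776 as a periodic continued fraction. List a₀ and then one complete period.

[42; 7, 84]

a₀ = ⌊√1776⌋ = 42.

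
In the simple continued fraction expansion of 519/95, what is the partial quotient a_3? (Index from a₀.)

519 = 5·95 + 44   →  a_0 = 5
95 = 2·44 + 7   →  a_1 = 2
44 = 6·7 + 2   →  a_2 = 6
7 = 3·2 + 1   →  a_3 = 3

3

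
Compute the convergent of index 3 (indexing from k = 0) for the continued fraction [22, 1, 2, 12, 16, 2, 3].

839/37

Using pₖ = aₖpₖ₋₁ + pₖ₋₂, qₖ = aₖqₖ₋₁ + qₖ₋₂ (with p₋₁=1, p₋₂=0, q₋₁=0, q₋₂=1):
  k=0: a=22, p=22, q=1
  k=1: a=1, p=23, q=1
  k=2: a=2, p=68, q=3
  k=3: a=12, p=839, q=37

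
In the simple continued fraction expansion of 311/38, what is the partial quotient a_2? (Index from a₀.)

311 = 8·38 + 7   →  a_0 = 8
38 = 5·7 + 3   →  a_1 = 5
7 = 2·3 + 1   →  a_2 = 2

2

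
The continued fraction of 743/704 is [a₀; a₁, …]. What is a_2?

19

743 = 1·704 + 39   →  a_0 = 1
704 = 18·39 + 2   →  a_1 = 18
39 = 19·2 + 1   →  a_2 = 19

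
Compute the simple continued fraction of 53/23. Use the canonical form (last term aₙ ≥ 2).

[2; 3, 3, 2]

53 = 2*23 + 7
23 = 3*7 + 2
7 = 3*2 + 1
2 = 2*1 + 0  (stop)
So 53/23 = [2; 3, 3, 2].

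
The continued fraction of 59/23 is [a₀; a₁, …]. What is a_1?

1

59 = 2·23 + 13   →  a_0 = 2
23 = 1·13 + 10   →  a_1 = 1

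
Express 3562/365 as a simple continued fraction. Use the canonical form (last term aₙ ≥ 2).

3562 = 9×365 + 277
365 = 1×277 + 88
277 = 3×88 + 13
88 = 6×13 + 10
13 = 1×10 + 3
10 = 3×3 + 1
3 = 3×1 + 0  (stop)
So 3562/365 = [9; 1, 3, 6, 1, 3, 3].

[9; 1, 3, 6, 1, 3, 3]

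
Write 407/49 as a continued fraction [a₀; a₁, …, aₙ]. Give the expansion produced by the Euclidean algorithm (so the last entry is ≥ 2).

407 = 8·49 + 15
49 = 3·15 + 4
15 = 3·4 + 3
4 = 1·3 + 1
3 = 3·1 + 0  (stop)
So 407/49 = [8; 3, 3, 1, 3].

[8; 3, 3, 1, 3]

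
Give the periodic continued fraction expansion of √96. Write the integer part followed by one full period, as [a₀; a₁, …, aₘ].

[9; 1, 3, 1, 18]

a₀ = ⌊√96⌋ = 9.
With m₀=0, d₀=1 and mₖ₊₁ = dₖaₖ − mₖ, dₖ₊₁ = (n − mₖ₊₁²)/dₖ, aₖ₊₁ = ⌊(a₀+mₖ₊₁)/dₖ₊₁⌋:
  k=1: m=9, d=15, a=1
  k=2: m=6, d=4, a=3
  k=3: m=6, d=15, a=1
  k=4: m=9, d=1, a=18
d=1 and a=2a₀=18 at k=4, so the next step gives (m, d) = (9, 15) again — its k=1 value — and the period has length 4.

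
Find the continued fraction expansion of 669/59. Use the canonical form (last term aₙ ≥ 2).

669 = 11×59 + 20
59 = 2×20 + 19
20 = 1×19 + 1
19 = 19×1 + 0  (stop)
So 669/59 = [11; 2, 1, 19].

[11; 2, 1, 19]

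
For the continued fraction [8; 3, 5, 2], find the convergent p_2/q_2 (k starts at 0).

133/16

Using pₖ = aₖpₖ₋₁ + pₖ₋₂, qₖ = aₖqₖ₋₁ + qₖ₋₂ (with p₋₁=1, p₋₂=0, q₋₁=0, q₋₂=1):
  k=0: a=8, p=8, q=1
  k=1: a=3, p=25, q=3
  k=2: a=5, p=133, q=16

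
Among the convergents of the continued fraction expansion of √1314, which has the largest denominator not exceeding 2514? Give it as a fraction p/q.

42049/1160

√1314 = [36; 4, 72, …] (period length 2).
Convergents:
  p_0/q_0 = 36/1
  p_1/q_1 = 145/4
  p_2/q_2 = 10476/289
  p_3/q_3 = 42049/1160
  p_4/q_4 = 3038004/83809
q_3 = 1160 ≤ 2514 < 83809 = q_4, so the answer is 42049/1160.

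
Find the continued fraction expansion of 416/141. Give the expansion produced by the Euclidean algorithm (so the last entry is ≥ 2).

416 = 2*141 + 134
141 = 1*134 + 7
134 = 19*7 + 1
7 = 7*1 + 0  (stop)
So 416/141 = [2; 1, 19, 7].

[2; 1, 19, 7]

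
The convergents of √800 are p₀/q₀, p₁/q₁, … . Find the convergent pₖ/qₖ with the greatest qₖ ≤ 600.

√800 = [28; 3, 1, 1, 13, 1, 1, 3, 56, …] (period length 8).
Convergents:
  p_0/q_0 = 28/1
  p_1/q_1 = 85/3
  p_2/q_2 = 113/4
  p_3/q_3 = 198/7
  p_4/q_4 = 2687/95
  p_5/q_5 = 2885/102
  p_6/q_6 = 5572/197
  p_7/q_7 = 19601/693
q_6 = 197 ≤ 600 < 693 = q_7, so the answer is 5572/197.

5572/197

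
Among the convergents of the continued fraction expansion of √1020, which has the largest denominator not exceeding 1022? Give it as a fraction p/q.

√1020 = [31; 1, 14, 1, 62, …] (period length 4).
Convergents:
  p_0/q_0 = 31/1
  p_1/q_1 = 32/1
  p_2/q_2 = 479/15
  p_3/q_3 = 511/16
  p_4/q_4 = 32161/1007
  p_5/q_5 = 32672/1023
q_4 = 1007 ≤ 1022 < 1023 = q_5, so the answer is 32161/1007.

32161/1007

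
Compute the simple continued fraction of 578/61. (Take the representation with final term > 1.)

578 = 9·61 + 29
61 = 2·29 + 3
29 = 9·3 + 2
3 = 1·2 + 1
2 = 2·1 + 0  (stop)
So 578/61 = [9; 2, 9, 1, 2].

[9; 2, 9, 1, 2]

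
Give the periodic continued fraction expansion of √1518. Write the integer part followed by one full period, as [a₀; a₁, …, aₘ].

a₀ = ⌊√1518⌋ = 38.
With m₀=0, d₀=1 and mₖ₊₁ = dₖaₖ − mₖ, dₖ₊₁ = (n − mₖ₊₁²)/dₖ, aₖ₊₁ = ⌊(a₀+mₖ₊₁)/dₖ₊₁⌋:
  k=1: m=38, d=74, a=1
  k=2: m=36, d=3, a=24
  k=3: m=36, d=74, a=1
  k=4: m=38, d=1, a=76
d=1 and a=2a₀=76 at k=4, so the next step gives (m, d) = (38, 74) again — its k=1 value — and the period has length 4.

[38; 1, 24, 1, 76]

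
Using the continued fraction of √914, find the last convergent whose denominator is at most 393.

5593/185

√914 = [30; 4, 3, 3, 4, 60, …] (period length 5).
Convergents:
  p_0/q_0 = 30/1
  p_1/q_1 = 121/4
  p_2/q_2 = 393/13
  p_3/q_3 = 1300/43
  p_4/q_4 = 5593/185
  p_5/q_5 = 336880/11143
q_4 = 185 ≤ 393 < 11143 = q_5, so the answer is 5593/185.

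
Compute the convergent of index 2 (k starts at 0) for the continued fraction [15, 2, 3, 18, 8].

Using pₖ = aₖpₖ₋₁ + pₖ₋₂, qₖ = aₖqₖ₋₁ + qₖ₋₂ (with p₋₁=1, p₋₂=0, q₋₁=0, q₋₂=1):
  k=0: a=15, p=15, q=1
  k=1: a=2, p=31, q=2
  k=2: a=3, p=108, q=7

108/7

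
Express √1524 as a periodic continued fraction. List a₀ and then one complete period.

[39; 26, 78]

a₀ = ⌊√1524⌋ = 39.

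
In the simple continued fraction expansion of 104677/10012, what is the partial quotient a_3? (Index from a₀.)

13

104677 = 10·10012 + 4557   →  a_0 = 10
10012 = 2·4557 + 898   →  a_1 = 2
4557 = 5·898 + 67   →  a_2 = 5
898 = 13·67 + 27   →  a_3 = 13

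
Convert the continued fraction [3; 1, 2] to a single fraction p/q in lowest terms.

Fold from the inside: start with 2/1.
  1 + 1/2 = 3/2
  3 + 2/3 = 11/3

11/3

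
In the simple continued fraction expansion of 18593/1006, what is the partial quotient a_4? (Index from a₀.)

18593 = 18·1006 + 485   →  a_0 = 18
1006 = 2·485 + 36   →  a_1 = 2
485 = 13·36 + 17   →  a_2 = 13
36 = 2·17 + 2   →  a_3 = 2
17 = 8·2 + 1   →  a_4 = 8

8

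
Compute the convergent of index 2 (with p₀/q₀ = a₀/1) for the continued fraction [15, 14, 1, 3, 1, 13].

Using pₖ = aₖpₖ₋₁ + pₖ₋₂, qₖ = aₖqₖ₋₁ + qₖ₋₂ (with p₋₁=1, p₋₂=0, q₋₁=0, q₋₂=1):
  k=0: a=15, p=15, q=1
  k=1: a=14, p=211, q=14
  k=2: a=1, p=226, q=15

226/15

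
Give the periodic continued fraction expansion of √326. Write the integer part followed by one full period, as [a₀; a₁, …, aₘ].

a₀ = ⌊√326⌋ = 18.

[18; 18, 36]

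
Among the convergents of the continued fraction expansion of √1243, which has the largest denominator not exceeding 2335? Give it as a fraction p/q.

√1243 = [35; 3, 1, 9, 3, 9, 1, 3, 70, …] (period length 8).
Convergents:
  p_0/q_0 = 35/1
  p_1/q_1 = 106/3
  p_2/q_2 = 141/4
  p_3/q_3 = 1375/39
  p_4/q_4 = 4266/121
  p_5/q_5 = 39769/1128
  p_6/q_6 = 44035/1249
  p_7/q_7 = 171874/4875
q_6 = 1249 ≤ 2335 < 4875 = q_7, so the answer is 44035/1249.

44035/1249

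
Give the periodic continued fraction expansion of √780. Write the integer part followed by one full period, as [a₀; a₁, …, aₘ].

[27; 1, 12, 1, 54]

a₀ = ⌊√780⌋ = 27.
With m₀=0, d₀=1 and mₖ₊₁ = dₖaₖ − mₖ, dₖ₊₁ = (n − mₖ₊₁²)/dₖ, aₖ₊₁ = ⌊(a₀+mₖ₊₁)/dₖ₊₁⌋:
  k=1: m=27, d=51, a=1
  k=2: m=24, d=4, a=12
  k=3: m=24, d=51, a=1
  k=4: m=27, d=1, a=54
d=1 and a=2a₀=54 at k=4, so the next step gives (m, d) = (27, 51) again — its k=1 value — and the period has length 4.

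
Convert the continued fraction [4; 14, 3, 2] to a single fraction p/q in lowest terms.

407/100

Using pₖ = aₖpₖ₋₁ + pₖ₋₂ and qₖ = aₖqₖ₋₁ + qₖ₋₂:
  k=0: a=4, p=4, q=1
  k=1: a=14, p=57, q=14
  k=2: a=3, p=175, q=43
  k=3: a=2, p=407, q=100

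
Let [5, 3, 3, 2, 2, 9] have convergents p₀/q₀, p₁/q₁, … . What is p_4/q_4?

Using pₖ = aₖpₖ₋₁ + pₖ₋₂, qₖ = aₖqₖ₋₁ + qₖ₋₂ (with p₋₁=1, p₋₂=0, q₋₁=0, q₋₂=1):
  k=0: a=5, p=5, q=1
  k=1: a=3, p=16, q=3
  k=2: a=3, p=53, q=10
  k=3: a=2, p=122, q=23
  k=4: a=2, p=297, q=56

297/56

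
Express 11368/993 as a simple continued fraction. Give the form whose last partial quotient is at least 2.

11368 = 11×993 + 445
993 = 2×445 + 103
445 = 4×103 + 33
103 = 3×33 + 4
33 = 8×4 + 1
4 = 4×1 + 0  (stop)
So 11368/993 = [11; 2, 4, 3, 8, 4].

[11; 2, 4, 3, 8, 4]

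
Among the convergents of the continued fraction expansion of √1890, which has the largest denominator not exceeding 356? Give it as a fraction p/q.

√1890 = [43; 2, 9, 6, 9, 2, 86, …] (period length 6).
Convergents:
  p_0/q_0 = 43/1
  p_1/q_1 = 87/2
  p_2/q_2 = 826/19
  p_3/q_3 = 5043/116
  p_4/q_4 = 46213/1063
q_3 = 116 ≤ 356 < 1063 = q_4, so the answer is 5043/116.

5043/116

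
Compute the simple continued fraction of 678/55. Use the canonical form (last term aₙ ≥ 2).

678 = 12*55 + 18
55 = 3*18 + 1
18 = 18*1 + 0  (stop)
So 678/55 = [12; 3, 18].

[12; 3, 18]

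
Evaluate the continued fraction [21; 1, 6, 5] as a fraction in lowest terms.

787/36

Fold from the inside: start with 5/1.
  6 + 1/5 = 31/5
  1 + 5/31 = 36/31
  21 + 31/36 = 787/36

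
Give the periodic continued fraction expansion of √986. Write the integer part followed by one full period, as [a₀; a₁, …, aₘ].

a₀ = ⌊√986⌋ = 31.
With m₀=0, d₀=1 and mₖ₊₁ = dₖaₖ − mₖ, dₖ₊₁ = (n − mₖ₊₁²)/dₖ, aₖ₊₁ = ⌊(a₀+mₖ₊₁)/dₖ₊₁⌋:
  k=1: m=31, d=25, a=2
  k=2: m=19, d=25, a=2
  k=3: m=31, d=1, a=62
d=1 and a=2a₀=62 at k=3, so the next step gives (m, d) = (31, 25) again — its k=1 value — and the period has length 3.

[31; 2, 2, 62]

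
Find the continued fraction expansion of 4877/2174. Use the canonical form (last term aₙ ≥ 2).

[2; 4, 9, 8, 3, 2]

4877 = 2·2174 + 529
2174 = 4·529 + 58
529 = 9·58 + 7
58 = 8·7 + 2
7 = 3·2 + 1
2 = 2·1 + 0  (stop)
So 4877/2174 = [2; 4, 9, 8, 3, 2].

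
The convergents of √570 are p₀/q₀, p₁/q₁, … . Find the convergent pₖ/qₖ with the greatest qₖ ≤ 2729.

63817/2673

√570 = [23; 1, 6, 1, 46, …] (period length 4).
Convergents:
  p_0/q_0 = 23/1
  p_1/q_1 = 24/1
  p_2/q_2 = 167/7
  p_3/q_3 = 191/8
  p_4/q_4 = 8953/375
  p_5/q_5 = 9144/383
  p_6/q_6 = 63817/2673
  p_7/q_7 = 72961/3056
q_6 = 2673 ≤ 2729 < 3056 = q_7, so the answer is 63817/2673.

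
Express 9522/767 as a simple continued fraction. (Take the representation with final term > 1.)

9522 = 12×767 + 318
767 = 2×318 + 131
318 = 2×131 + 56
131 = 2×56 + 19
56 = 2×19 + 18
19 = 1×18 + 1
18 = 18×1 + 0  (stop)
So 9522/767 = [12; 2, 2, 2, 2, 1, 18].

[12; 2, 2, 2, 2, 1, 18]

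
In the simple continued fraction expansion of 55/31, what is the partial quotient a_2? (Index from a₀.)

3

55 = 1·31 + 24   →  a_0 = 1
31 = 1·24 + 7   →  a_1 = 1
24 = 3·7 + 3   →  a_2 = 3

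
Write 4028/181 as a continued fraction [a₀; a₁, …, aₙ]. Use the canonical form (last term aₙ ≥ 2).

4028 = 22·181 + 46
181 = 3·46 + 43
46 = 1·43 + 3
43 = 14·3 + 1
3 = 3·1 + 0  (stop)
So 4028/181 = [22; 3, 1, 14, 3].

[22; 3, 1, 14, 3]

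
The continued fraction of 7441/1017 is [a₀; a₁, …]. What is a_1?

7441 = 7·1017 + 322   →  a_0 = 7
1017 = 3·322 + 51   →  a_1 = 3

3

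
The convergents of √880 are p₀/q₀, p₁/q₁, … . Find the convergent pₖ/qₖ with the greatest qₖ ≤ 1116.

√880 = [29; 1, 1, 1, 58, …] (period length 4).
Convergents:
  p_0/q_0 = 29/1
  p_1/q_1 = 30/1
  p_2/q_2 = 59/2
  p_3/q_3 = 89/3
  p_4/q_4 = 5221/176
  p_5/q_5 = 5310/179
  p_6/q_6 = 10531/355
  p_7/q_7 = 15841/534
  p_8/q_8 = 929309/31327
q_7 = 534 ≤ 1116 < 31327 = q_8, so the answer is 15841/534.

15841/534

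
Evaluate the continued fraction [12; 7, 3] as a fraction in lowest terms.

267/22

Fold from the inside: start with 3/1.
  7 + 1/3 = 22/3
  12 + 3/22 = 267/22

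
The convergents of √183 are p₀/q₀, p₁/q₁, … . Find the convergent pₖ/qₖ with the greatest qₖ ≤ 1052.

√183 = [13; 1, 1, 8, 1, 1, 26, …] (period length 6).
Convergents:
  p_0/q_0 = 13/1
  p_1/q_1 = 14/1
  p_2/q_2 = 27/2
  p_3/q_3 = 230/17
  p_4/q_4 = 257/19
  p_5/q_5 = 487/36
  p_6/q_6 = 12919/955
  p_7/q_7 = 13406/991
  p_8/q_8 = 26325/1946
q_7 = 991 ≤ 1052 < 1946 = q_8, so the answer is 13406/991.

13406/991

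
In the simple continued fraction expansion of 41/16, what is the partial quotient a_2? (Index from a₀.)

1

41 = 2·16 + 9   →  a_0 = 2
16 = 1·9 + 7   →  a_1 = 1
9 = 1·7 + 2   →  a_2 = 1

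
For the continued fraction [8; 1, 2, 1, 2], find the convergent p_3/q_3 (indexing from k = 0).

35/4

Using pₖ = aₖpₖ₋₁ + pₖ₋₂, qₖ = aₖqₖ₋₁ + qₖ₋₂ (with p₋₁=1, p₋₂=0, q₋₁=0, q₋₂=1):
  k=0: a=8, p=8, q=1
  k=1: a=1, p=9, q=1
  k=2: a=2, p=26, q=3
  k=3: a=1, p=35, q=4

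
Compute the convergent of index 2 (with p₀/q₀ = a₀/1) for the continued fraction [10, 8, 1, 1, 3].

Using pₖ = aₖpₖ₋₁ + pₖ₋₂, qₖ = aₖqₖ₋₁ + qₖ₋₂ (with p₋₁=1, p₋₂=0, q₋₁=0, q₋₂=1):
  k=0: a=10, p=10, q=1
  k=1: a=8, p=81, q=8
  k=2: a=1, p=91, q=9

91/9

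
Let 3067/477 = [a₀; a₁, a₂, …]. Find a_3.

3067 = 6·477 + 205   →  a_0 = 6
477 = 2·205 + 67   →  a_1 = 2
205 = 3·67 + 4   →  a_2 = 3
67 = 16·4 + 3   →  a_3 = 16

16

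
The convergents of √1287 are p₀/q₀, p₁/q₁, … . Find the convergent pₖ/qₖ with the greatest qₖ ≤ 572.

√1287 = [35; 1, 6, 1, 70, …] (period length 4).
Convergents:
  p_0/q_0 = 35/1
  p_1/q_1 = 36/1
  p_2/q_2 = 251/7
  p_3/q_3 = 287/8
  p_4/q_4 = 20341/567
  p_5/q_5 = 20628/575
q_4 = 567 ≤ 572 < 575 = q_5, so the answer is 20341/567.

20341/567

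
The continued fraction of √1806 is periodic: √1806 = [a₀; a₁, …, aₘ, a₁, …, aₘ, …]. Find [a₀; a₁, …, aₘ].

[42; 2, 84]

a₀ = ⌊√1806⌋ = 42.
With m₀=0, d₀=1 and mₖ₊₁ = dₖaₖ − mₖ, dₖ₊₁ = (n − mₖ₊₁²)/dₖ, aₖ₊₁ = ⌊(a₀+mₖ₊₁)/dₖ₊₁⌋:
  k=1: m=42, d=42, a=2
  k=2: m=42, d=1, a=84
d=1 and a=2a₀=84 at k=2, so the next step gives (m, d) = (42, 42) again — its k=1 value — and the period has length 2.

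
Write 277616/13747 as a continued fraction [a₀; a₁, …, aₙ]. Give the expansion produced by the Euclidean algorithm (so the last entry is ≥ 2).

277616 = 20·13747 + 2676
13747 = 5·2676 + 367
2676 = 7·367 + 107
367 = 3·107 + 46
107 = 2·46 + 15
46 = 3·15 + 1
15 = 15·1 + 0  (stop)
So 277616/13747 = [20; 5, 7, 3, 2, 3, 15].

[20; 5, 7, 3, 2, 3, 15]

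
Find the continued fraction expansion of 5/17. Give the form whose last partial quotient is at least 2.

5 = 0×17 + 5
17 = 3×5 + 2
5 = 2×2 + 1
2 = 2×1 + 0  (stop)
So 5/17 = [0; 3, 2, 2].

[0; 3, 2, 2]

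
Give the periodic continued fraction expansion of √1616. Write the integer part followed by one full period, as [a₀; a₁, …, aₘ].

[40; 5, 80]

a₀ = ⌊√1616⌋ = 40.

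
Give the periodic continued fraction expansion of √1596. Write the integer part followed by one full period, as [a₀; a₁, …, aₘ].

[39; 1, 18, 1, 78]

a₀ = ⌊√1596⌋ = 39.
With m₀=0, d₀=1 and mₖ₊₁ = dₖaₖ − mₖ, dₖ₊₁ = (n − mₖ₊₁²)/dₖ, aₖ₊₁ = ⌊(a₀+mₖ₊₁)/dₖ₊₁⌋:
  k=1: m=39, d=75, a=1
  k=2: m=36, d=4, a=18
  k=3: m=36, d=75, a=1
  k=4: m=39, d=1, a=78
d=1 and a=2a₀=78 at k=4, so the next step gives (m, d) = (39, 75) again — its k=1 value — and the period has length 4.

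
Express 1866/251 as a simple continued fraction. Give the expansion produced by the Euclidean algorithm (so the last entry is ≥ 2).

1866 = 7×251 + 109
251 = 2×109 + 33
109 = 3×33 + 10
33 = 3×10 + 3
10 = 3×3 + 1
3 = 3×1 + 0  (stop)
So 1866/251 = [7; 2, 3, 3, 3, 3].

[7; 2, 3, 3, 3, 3]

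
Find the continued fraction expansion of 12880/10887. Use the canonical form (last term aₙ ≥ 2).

12880 = 1·10887 + 1993
10887 = 5·1993 + 922
1993 = 2·922 + 149
922 = 6·149 + 28
149 = 5·28 + 9
28 = 3·9 + 1
9 = 9·1 + 0  (stop)
So 12880/10887 = [1; 5, 2, 6, 5, 3, 9].

[1; 5, 2, 6, 5, 3, 9]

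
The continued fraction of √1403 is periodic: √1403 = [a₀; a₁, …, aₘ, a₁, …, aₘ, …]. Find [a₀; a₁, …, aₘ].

a₀ = ⌊√1403⌋ = 37.
With m₀=0, d₀=1 and mₖ₊₁ = dₖaₖ − mₖ, dₖ₊₁ = (n − mₖ₊₁²)/dₖ, aₖ₊₁ = ⌊(a₀+mₖ₊₁)/dₖ₊₁⌋:
  k=1: m=37, d=34, a=2
  k=2: m=31, d=13, a=5
  k=3: m=34, d=19, a=3
  k=4: m=23, d=46, a=1
  k=5: m=23, d=19, a=3
  k=6: m=34, d=13, a=5
  k=7: m=31, d=34, a=2
  k=8: m=37, d=1, a=74
d=1 and a=2a₀=74 at k=8, so the next step gives (m, d) = (37, 34) again — its k=1 value — and the period has length 8.

[37; 2, 5, 3, 1, 3, 5, 2, 74]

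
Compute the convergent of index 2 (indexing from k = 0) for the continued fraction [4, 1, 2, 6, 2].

Using pₖ = aₖpₖ₋₁ + pₖ₋₂, qₖ = aₖqₖ₋₁ + qₖ₋₂ (with p₋₁=1, p₋₂=0, q₋₁=0, q₋₂=1):
  k=0: a=4, p=4, q=1
  k=1: a=1, p=5, q=1
  k=2: a=2, p=14, q=3

14/3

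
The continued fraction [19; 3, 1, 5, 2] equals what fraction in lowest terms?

963/50

Using pₖ = aₖpₖ₋₁ + pₖ₋₂ and qₖ = aₖqₖ₋₁ + qₖ₋₂:
  k=0: a=19, p=19, q=1
  k=1: a=3, p=58, q=3
  k=2: a=1, p=77, q=4
  k=3: a=5, p=443, q=23
  k=4: a=2, p=963, q=50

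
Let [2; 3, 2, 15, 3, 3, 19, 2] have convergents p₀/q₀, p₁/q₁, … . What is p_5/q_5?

Using pₖ = aₖpₖ₋₁ + pₖ₋₂, qₖ = aₖqₖ₋₁ + qₖ₋₂ (with p₋₁=1, p₋₂=0, q₋₁=0, q₋₂=1):
  k=0: a=2, p=2, q=1
  k=1: a=3, p=7, q=3
  k=2: a=2, p=16, q=7
  k=3: a=15, p=247, q=108
  k=4: a=3, p=757, q=331
  k=5: a=3, p=2518, q=1101

2518/1101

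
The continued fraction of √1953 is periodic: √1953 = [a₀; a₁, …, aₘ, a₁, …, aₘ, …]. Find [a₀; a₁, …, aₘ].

[44; 5, 5, 3, 12, 3, 5, 5, 88]

a₀ = ⌊√1953⌋ = 44.
With m₀=0, d₀=1 and mₖ₊₁ = dₖaₖ − mₖ, dₖ₊₁ = (n − mₖ₊₁²)/dₖ, aₖ₊₁ = ⌊(a₀+mₖ₊₁)/dₖ₊₁⌋:
  k=1: m=44, d=17, a=5
  k=2: m=41, d=16, a=5
  k=3: m=39, d=27, a=3
  k=4: m=42, d=7, a=12
  k=5: m=42, d=27, a=3
  k=6: m=39, d=16, a=5
  k=7: m=41, d=17, a=5
  k=8: m=44, d=1, a=88
d=1 and a=2a₀=88 at k=8, so the next step gives (m, d) = (44, 17) again — its k=1 value — and the period has length 8.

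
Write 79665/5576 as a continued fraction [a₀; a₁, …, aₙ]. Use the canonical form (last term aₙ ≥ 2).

[14; 3, 2, 14, 18, 3]

79665 = 14*5576 + 1601
5576 = 3*1601 + 773
1601 = 2*773 + 55
773 = 14*55 + 3
55 = 18*3 + 1
3 = 3*1 + 0  (stop)
So 79665/5576 = [14; 3, 2, 14, 18, 3].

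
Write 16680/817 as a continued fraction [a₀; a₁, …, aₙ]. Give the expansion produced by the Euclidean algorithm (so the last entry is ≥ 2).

16680 = 20×817 + 340
817 = 2×340 + 137
340 = 2×137 + 66
137 = 2×66 + 5
66 = 13×5 + 1
5 = 5×1 + 0  (stop)
So 16680/817 = [20; 2, 2, 2, 13, 5].

[20; 2, 2, 2, 13, 5]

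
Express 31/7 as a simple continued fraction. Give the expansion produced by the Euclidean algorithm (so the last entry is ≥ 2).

31 = 4·7 + 3
7 = 2·3 + 1
3 = 3·1 + 0  (stop)
So 31/7 = [4; 2, 3].

[4; 2, 3]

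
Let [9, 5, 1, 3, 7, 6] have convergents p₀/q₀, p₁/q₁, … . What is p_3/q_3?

211/23

Using pₖ = aₖpₖ₋₁ + pₖ₋₂, qₖ = aₖqₖ₋₁ + qₖ₋₂ (with p₋₁=1, p₋₂=0, q₋₁=0, q₋₂=1):
  k=0: a=9, p=9, q=1
  k=1: a=5, p=46, q=5
  k=2: a=1, p=55, q=6
  k=3: a=3, p=211, q=23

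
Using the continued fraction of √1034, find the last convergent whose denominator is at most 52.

√1034 = [32; 6, 2, 2, 2, 6, 64, …] (period length 6).
Convergents:
  p_0/q_0 = 32/1
  p_1/q_1 = 193/6
  p_2/q_2 = 418/13
  p_3/q_3 = 1029/32
  p_4/q_4 = 2476/77
q_3 = 32 ≤ 52 < 77 = q_4, so the answer is 1029/32.

1029/32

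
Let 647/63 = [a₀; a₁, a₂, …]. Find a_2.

647 = 10·63 + 17   →  a_0 = 10
63 = 3·17 + 12   →  a_1 = 3
17 = 1·12 + 5   →  a_2 = 1

1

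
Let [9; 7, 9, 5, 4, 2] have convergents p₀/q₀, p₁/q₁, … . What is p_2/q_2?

585/64

Using pₖ = aₖpₖ₋₁ + pₖ₋₂, qₖ = aₖqₖ₋₁ + qₖ₋₂ (with p₋₁=1, p₋₂=0, q₋₁=0, q₋₂=1):
  k=0: a=9, p=9, q=1
  k=1: a=7, p=64, q=7
  k=2: a=9, p=585, q=64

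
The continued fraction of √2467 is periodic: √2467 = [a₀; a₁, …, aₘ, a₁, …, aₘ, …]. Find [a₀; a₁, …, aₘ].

a₀ = ⌊√2467⌋ = 49.
With m₀=0, d₀=1 and mₖ₊₁ = dₖaₖ − mₖ, dₖ₊₁ = (n − mₖ₊₁²)/dₖ, aₖ₊₁ = ⌊(a₀+mₖ₊₁)/dₖ₊₁⌋:
  k=1: m=49, d=66, a=1
  k=2: m=17, d=33, a=2
  k=3: m=49, d=2, a=49
  k=4: m=49, d=33, a=2
  k=5: m=17, d=66, a=1
  k=6: m=49, d=1, a=98
d=1 and a=2a₀=98 at k=6, so the next step gives (m, d) = (49, 66) again — its k=1 value — and the period has length 6.

[49; 1, 2, 49, 2, 1, 98]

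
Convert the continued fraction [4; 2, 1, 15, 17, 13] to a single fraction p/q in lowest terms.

45457/10473

Fold from the inside: start with 13/1.
  17 + 1/13 = 222/13
  15 + 13/222 = 3343/222
  1 + 222/3343 = 3565/3343
  2 + 3343/3565 = 10473/3565
  4 + 3565/10473 = 45457/10473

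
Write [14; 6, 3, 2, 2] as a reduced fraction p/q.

Using pₖ = aₖpₖ₋₁ + pₖ₋₂ and qₖ = aₖqₖ₋₁ + qₖ₋₂:
  k=0: a=14, p=14, q=1
  k=1: a=6, p=85, q=6
  k=2: a=3, p=269, q=19
  k=3: a=2, p=623, q=44
  k=4: a=2, p=1515, q=107

1515/107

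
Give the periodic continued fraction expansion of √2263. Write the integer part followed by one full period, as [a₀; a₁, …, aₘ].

a₀ = ⌊√2263⌋ = 47.
With m₀=0, d₀=1 and mₖ₊₁ = dₖaₖ − mₖ, dₖ₊₁ = (n − mₖ₊₁²)/dₖ, aₖ₊₁ = ⌊(a₀+mₖ₊₁)/dₖ₊₁⌋:
  k=1: m=47, d=54, a=1
  k=2: m=7, d=41, a=1
  k=3: m=34, d=27, a=3
  k=4: m=47, d=2, a=47
  k=5: m=47, d=27, a=3
  k=6: m=34, d=41, a=1
  k=7: m=7, d=54, a=1
  k=8: m=47, d=1, a=94
d=1 and a=2a₀=94 at k=8, so the next step gives (m, d) = (47, 54) again — its k=1 value — and the period has length 8.

[47; 1, 1, 3, 47, 3, 1, 1, 94]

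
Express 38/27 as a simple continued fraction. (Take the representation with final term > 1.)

[1; 2, 2, 5]

38 = 1×27 + 11
27 = 2×11 + 5
11 = 2×5 + 1
5 = 5×1 + 0  (stop)
So 38/27 = [1; 2, 2, 5].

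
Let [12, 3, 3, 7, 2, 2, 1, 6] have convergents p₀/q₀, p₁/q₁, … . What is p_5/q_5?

4736/385

Using pₖ = aₖpₖ₋₁ + pₖ₋₂, qₖ = aₖqₖ₋₁ + qₖ₋₂ (with p₋₁=1, p₋₂=0, q₋₁=0, q₋₂=1):
  k=0: a=12, p=12, q=1
  k=1: a=3, p=37, q=3
  k=2: a=3, p=123, q=10
  k=3: a=7, p=898, q=73
  k=4: a=2, p=1919, q=156
  k=5: a=2, p=4736, q=385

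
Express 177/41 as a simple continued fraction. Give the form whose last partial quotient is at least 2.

177 = 4×41 + 13
41 = 3×13 + 2
13 = 6×2 + 1
2 = 2×1 + 0  (stop)
So 177/41 = [4; 3, 6, 2].

[4; 3, 6, 2]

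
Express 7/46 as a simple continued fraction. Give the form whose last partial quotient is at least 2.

[0; 6, 1, 1, 3]

7 = 0*46 + 7
46 = 6*7 + 4
7 = 1*4 + 3
4 = 1*3 + 1
3 = 3*1 + 0  (stop)
So 7/46 = [0; 6, 1, 1, 3].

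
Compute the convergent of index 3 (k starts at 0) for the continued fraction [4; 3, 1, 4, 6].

81/19

Using pₖ = aₖpₖ₋₁ + pₖ₋₂, qₖ = aₖqₖ₋₁ + qₖ₋₂ (with p₋₁=1, p₋₂=0, q₋₁=0, q₋₂=1):
  k=0: a=4, p=4, q=1
  k=1: a=3, p=13, q=3
  k=2: a=1, p=17, q=4
  k=3: a=4, p=81, q=19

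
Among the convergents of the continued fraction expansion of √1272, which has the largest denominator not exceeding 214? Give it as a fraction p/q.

7561/212

√1272 = [35; 1, 1, 1, 70, …] (period length 4).
Convergents:
  p_0/q_0 = 35/1
  p_1/q_1 = 36/1
  p_2/q_2 = 71/2
  p_3/q_3 = 107/3
  p_4/q_4 = 7561/212
  p_5/q_5 = 7668/215
q_4 = 212 ≤ 214 < 215 = q_5, so the answer is 7561/212.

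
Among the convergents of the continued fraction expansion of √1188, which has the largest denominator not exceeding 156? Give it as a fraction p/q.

√1188 = [34; 2, 7, 6, 7, 2, 68, …] (period length 6).
Convergents:
  p_0/q_0 = 34/1
  p_1/q_1 = 69/2
  p_2/q_2 = 517/15
  p_3/q_3 = 3171/92
  p_4/q_4 = 22714/659
q_3 = 92 ≤ 156 < 659 = q_4, so the answer is 3171/92.

3171/92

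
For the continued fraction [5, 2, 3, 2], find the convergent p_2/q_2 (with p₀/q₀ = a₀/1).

Using pₖ = aₖpₖ₋₁ + pₖ₋₂, qₖ = aₖqₖ₋₁ + qₖ₋₂ (with p₋₁=1, p₋₂=0, q₋₁=0, q₋₂=1):
  k=0: a=5, p=5, q=1
  k=1: a=2, p=11, q=2
  k=2: a=3, p=38, q=7

38/7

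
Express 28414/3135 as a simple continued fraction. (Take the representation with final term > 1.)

28414 = 9·3135 + 199
3135 = 15·199 + 150
199 = 1·150 + 49
150 = 3·49 + 3
49 = 16·3 + 1
3 = 3·1 + 0  (stop)
So 28414/3135 = [9; 15, 1, 3, 16, 3].

[9; 15, 1, 3, 16, 3]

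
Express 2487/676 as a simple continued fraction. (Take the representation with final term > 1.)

[3; 1, 2, 8, 1, 2, 8]

2487 = 3×676 + 459
676 = 1×459 + 217
459 = 2×217 + 25
217 = 8×25 + 17
25 = 1×17 + 8
17 = 2×8 + 1
8 = 8×1 + 0  (stop)
So 2487/676 = [3; 1, 2, 8, 1, 2, 8].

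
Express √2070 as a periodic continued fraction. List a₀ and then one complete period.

a₀ = ⌊√2070⌋ = 45.
With m₀=0, d₀=1 and mₖ₊₁ = dₖaₖ − mₖ, dₖ₊₁ = (n − mₖ₊₁²)/dₖ, aₖ₊₁ = ⌊(a₀+mₖ₊₁)/dₖ₊₁⌋:
  k=1: m=45, d=45, a=2
  k=2: m=45, d=1, a=90
d=1 and a=2a₀=90 at k=2, so the next step gives (m, d) = (45, 45) again — its k=1 value — and the period has length 2.

[45; 2, 90]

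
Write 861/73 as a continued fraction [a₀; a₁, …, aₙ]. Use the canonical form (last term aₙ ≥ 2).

[11; 1, 3, 1, 6, 2]

861 = 11·73 + 58
73 = 1·58 + 15
58 = 3·15 + 13
15 = 1·13 + 2
13 = 6·2 + 1
2 = 2·1 + 0  (stop)
So 861/73 = [11; 1, 3, 1, 6, 2].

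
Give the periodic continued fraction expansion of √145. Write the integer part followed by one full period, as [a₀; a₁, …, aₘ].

[12; 24]

a₀ = ⌊√145⌋ = 12.
With m₀=0, d₀=1 and mₖ₊₁ = dₖaₖ − mₖ, dₖ₊₁ = (n − mₖ₊₁²)/dₖ, aₖ₊₁ = ⌊(a₀+mₖ₊₁)/dₖ₊₁⌋:
  k=1: m=12, d=1, a=24
d=1 and a=2a₀=24 at k=1, so the next step gives (m, d) = (12, 1) again — its k=1 value — and the period has length 1.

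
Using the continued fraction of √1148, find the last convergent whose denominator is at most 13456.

165887/4896

√1148 = [33; 1, 7, 2, 16, 2, 7, 1, 66, …] (period length 8).
Convergents:
  p_0/q_0 = 33/1
  p_1/q_1 = 34/1
  p_2/q_2 = 271/8
  p_3/q_3 = 576/17
  p_4/q_4 = 9487/280
  p_5/q_5 = 19550/577
  p_6/q_6 = 146337/4319
  p_7/q_7 = 165887/4896
  p_8/q_8 = 11094879/327455
q_7 = 4896 ≤ 13456 < 327455 = q_8, so the answer is 165887/4896.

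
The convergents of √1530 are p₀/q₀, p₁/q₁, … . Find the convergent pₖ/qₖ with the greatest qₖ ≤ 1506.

26481/677

√1530 = [39; 8, 1, 2, 8, 2, 1, 8, 78, …] (period length 8).
Convergents:
  p_0/q_0 = 39/1
  p_1/q_1 = 313/8
  p_2/q_2 = 352/9
  p_3/q_3 = 1017/26
  p_4/q_4 = 8488/217
  p_5/q_5 = 17993/460
  p_6/q_6 = 26481/677
  p_7/q_7 = 229841/5876
q_6 = 677 ≤ 1506 < 5876 = q_7, so the answer is 26481/677.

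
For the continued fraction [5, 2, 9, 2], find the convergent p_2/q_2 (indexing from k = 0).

Using pₖ = aₖpₖ₋₁ + pₖ₋₂, qₖ = aₖqₖ₋₁ + qₖ₋₂ (with p₋₁=1, p₋₂=0, q₋₁=0, q₋₂=1):
  k=0: a=5, p=5, q=1
  k=1: a=2, p=11, q=2
  k=2: a=9, p=104, q=19

104/19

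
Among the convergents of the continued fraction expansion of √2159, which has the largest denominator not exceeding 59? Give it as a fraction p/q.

√2159 = [46; 2, 6, 1, 1, 1, 6, 2, 92, …] (period length 8).
Convergents:
  p_0/q_0 = 46/1
  p_1/q_1 = 93/2
  p_2/q_2 = 604/13
  p_3/q_3 = 697/15
  p_4/q_4 = 1301/28
  p_5/q_5 = 1998/43
  p_6/q_6 = 13289/286
q_5 = 43 ≤ 59 < 286 = q_6, so the answer is 1998/43.

1998/43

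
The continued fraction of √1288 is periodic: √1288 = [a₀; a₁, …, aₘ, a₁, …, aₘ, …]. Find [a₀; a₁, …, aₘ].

[35; 1, 7, 1, 70]

a₀ = ⌊√1288⌋ = 35.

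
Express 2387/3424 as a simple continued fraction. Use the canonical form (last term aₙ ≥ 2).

2387 = 0×3424 + 2387
3424 = 1×2387 + 1037
2387 = 2×1037 + 313
1037 = 3×313 + 98
313 = 3×98 + 19
98 = 5×19 + 3
19 = 6×3 + 1
3 = 3×1 + 0  (stop)
So 2387/3424 = [0; 1, 2, 3, 3, 5, 6, 3].

[0; 1, 2, 3, 3, 5, 6, 3]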